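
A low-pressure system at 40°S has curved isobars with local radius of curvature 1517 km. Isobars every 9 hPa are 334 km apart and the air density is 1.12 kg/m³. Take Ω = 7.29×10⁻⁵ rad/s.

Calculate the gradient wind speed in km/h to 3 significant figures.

79.9 km/h

Coriolis parameter at 40°S:
f = 2Ω sin φ = 2 × 7.29×10⁻⁵ × sin 40° = 9.37×10⁻⁵ s⁻¹
Pressure gradient: |∂P/∂n| = 900 Pa / 334000 m = 2.69×10⁻³ Pa/m
Geostrophic speed: V_g = |∂P/∂n|/(fρ) = 2.69×10⁻³/(9.37×10⁻⁵ × 1.12) = 25.7 m/s
Around a low, centrifugal force acts outward with Coriolis, so pressure-gradient force balances both:
(1/ρ)|∂P/∂n| = fV + V²/R  →  V² + fR·V − fR·V_g = 0
With fR = 9.37×10⁻⁵ × 1517×10³ m = 142 m/s:
V = [−fR + √((fR)² + 4 fR V_g)]/2 = [−142 + √(142² + 4×142×25.7)]/2 = 22.2 m/s
Subgeostrophic (V < V_g = 25.7 m/s), as expected around a low.
Converting: 22.2 m/s × 3.6 = 79.9 km/h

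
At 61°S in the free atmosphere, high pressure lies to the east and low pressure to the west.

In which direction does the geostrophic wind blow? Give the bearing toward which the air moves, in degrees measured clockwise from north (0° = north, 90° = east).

180°

The pressure-gradient force points toward the west (bearing 270°).
Geostrophic balance: in the Southern Hemisphere the Coriolis force deflects motion to the left, so the geostrophic wind blows 90° to the left of the pressure-gradient force (low pressure on the right).
Rotating 270° by 90° counterclockwise gives 180° — the wind blows toward the south.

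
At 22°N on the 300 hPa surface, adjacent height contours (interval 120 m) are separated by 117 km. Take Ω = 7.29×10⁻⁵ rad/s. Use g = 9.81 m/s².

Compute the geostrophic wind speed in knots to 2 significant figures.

360 knots

Coriolis parameter at 22°N:
f = 2Ω sin φ = 2 × 7.29×10⁻⁵ × sin 22° = 5.46×10⁻⁵ s⁻¹
Height gradient: |∂Z/∂n| = 120 m / 117000 m = 1.03×10⁻³
On a pressure surface, geostrophic balance gives V_g = (g/f)|∂Z/∂n|:
V_g = 9.81 × 1.03×10⁻³ / 5.46×10⁻⁵ = 184 m/s
Converting: 184 m/s × 1.944 = 360 knots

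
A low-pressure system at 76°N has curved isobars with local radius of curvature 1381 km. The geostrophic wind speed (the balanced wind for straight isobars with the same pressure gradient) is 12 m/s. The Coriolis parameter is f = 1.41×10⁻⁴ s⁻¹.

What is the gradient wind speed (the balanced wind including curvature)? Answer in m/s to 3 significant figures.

Around a low, centrifugal force acts outward with Coriolis, so pressure-gradient force balances both:
(1/ρ)|∂P/∂n| = fV + V²/R  →  V² + fR·V − fR·V_g = 0
With fR = 1.41×10⁻⁴ × 1381×10³ m = 195 m/s:
V = [−fR + √((fR)² + 4 fR V_g)]/2 = [−195 + √(195² + 4×195×12)]/2 = 11.3 m/s
Subgeostrophic (V < V_g = 12 m/s), as expected around a low.

11.3 m/s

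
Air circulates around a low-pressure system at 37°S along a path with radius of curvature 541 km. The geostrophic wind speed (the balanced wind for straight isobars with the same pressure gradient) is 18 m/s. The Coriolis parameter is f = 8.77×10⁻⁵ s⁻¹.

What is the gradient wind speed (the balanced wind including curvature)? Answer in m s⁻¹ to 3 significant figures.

13.9 m s⁻¹

Around a low, centrifugal force acts outward with Coriolis, so pressure-gradient force balances both:
(1/ρ)|∂P/∂n| = fV + V²/R  →  V² + fR·V − fR·V_g = 0
With fR = 8.77×10⁻⁵ × 541×10³ m = 47.4 m/s:
V = [−fR + √((fR)² + 4 fR V_g)]/2 = [−47.4 + √(47.4² + 4×47.4×18)]/2 = 13.9 m/s
Subgeostrophic (V < V_g = 18 m/s), as expected around a low.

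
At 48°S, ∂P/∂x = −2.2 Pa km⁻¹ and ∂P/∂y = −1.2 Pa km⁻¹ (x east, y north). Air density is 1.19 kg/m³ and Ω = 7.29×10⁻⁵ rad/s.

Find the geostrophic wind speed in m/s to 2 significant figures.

Coriolis parameter at 48°S:
f = 2Ω sin φ = 2 × 7.29×10⁻⁵ × sin 48° = 1.08×10⁻⁴ s⁻¹
In the Southern Hemisphere f is negative: f = −1.08×10⁻⁴ s⁻¹.
Component geostrophic relations (x east, y north):
u_g = −(1/(fρ)) ∂P/∂y,  v_g = (1/(fρ)) ∂P/∂x
u_g = −(−1.2×10⁻³)/(−1.08×10⁻⁴ × 1.19) = −9.31 m/s;  v_g = (−2.2×10⁻³)/(−1.08×10⁻⁴ × 1.19) = 17.1 m/s
|V_g| = √(u_g² + v_g²) = 19.4 m/s

19 m/s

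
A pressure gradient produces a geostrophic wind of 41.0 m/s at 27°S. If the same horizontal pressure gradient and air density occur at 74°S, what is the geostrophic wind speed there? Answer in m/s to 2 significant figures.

19 m/s

With the same pressure gradient and density, V_g ∝ 1/f ∝ 1/sin φ.
V₂ = V₁ · sin φ₁ / sin φ₂ = 41.0 × sin 27° / sin 74°
V₂ = 41.0 × 0.4540/0.9613 = 19 m/s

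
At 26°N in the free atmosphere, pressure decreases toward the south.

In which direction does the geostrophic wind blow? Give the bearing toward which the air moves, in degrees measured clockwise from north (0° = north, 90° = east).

270°

The pressure-gradient force points toward the south (bearing 180°).
Geostrophic balance: in the Northern Hemisphere the Coriolis force deflects motion to the right, so the geostrophic wind blows 90° to the right of the pressure-gradient force (low pressure on the left).
Rotating 180° by 90° clockwise gives 270° — the wind blows toward the west.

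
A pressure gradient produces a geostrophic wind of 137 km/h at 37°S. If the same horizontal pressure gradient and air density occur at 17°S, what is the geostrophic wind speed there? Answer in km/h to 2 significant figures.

With the same pressure gradient and density, V_g ∝ 1/f ∝ 1/sin φ.
V₂ = V₁ · sin φ₁ / sin φ₂ = 137 × sin 37° / sin 17°
V₂ = 137 × 0.6018/0.2924 = 280 km/h

280 km/h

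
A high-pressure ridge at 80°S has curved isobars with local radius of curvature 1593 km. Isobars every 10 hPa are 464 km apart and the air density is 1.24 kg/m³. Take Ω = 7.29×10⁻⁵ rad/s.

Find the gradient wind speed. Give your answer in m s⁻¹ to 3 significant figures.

12.8 m s⁻¹

Coriolis parameter at 80°S:
f = 2Ω sin φ = 2 × 7.29×10⁻⁵ × sin 80° = 1.44×10⁻⁴ s⁻¹
Pressure gradient: |∂P/∂n| = 1000 Pa / 464000 m = 2.16×10⁻³ Pa/m
Geostrophic speed: V_g = |∂P/∂n|/(fρ) = 2.16×10⁻³/(1.44×10⁻⁴ × 1.24) = 12.1 m/s
Around a high, pressure-gradient force acts outward with centrifugal, so Coriolis balances both:
fV = (1/ρ)|∂P/∂n| + V²/R  →  V² − fR·V + fR·V_g = 0
With fR = 1.44×10⁻⁴ × 1593×10³ m = 229 m/s:
V = [fR − √((fR)² − 4 fR V_g)]/2 = [229 − √(229² − 4×229×12.1)]/2 = 12.8 m/s
Supergeostrophic (V > V_g = 12.1 m/s), as expected around a high.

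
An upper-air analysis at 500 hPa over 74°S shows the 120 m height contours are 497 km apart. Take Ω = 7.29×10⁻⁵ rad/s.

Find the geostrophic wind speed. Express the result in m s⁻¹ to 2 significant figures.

17 m s⁻¹

Coriolis parameter at 74°S:
f = 2Ω sin φ = 2 × 7.29×10⁻⁵ × sin 74° = 1.40×10⁻⁴ s⁻¹
Height gradient: |∂Z/∂n| = 120 m / 497000 m = 2.41×10⁻⁴
On a pressure surface, geostrophic balance gives V_g = (g/f)|∂Z/∂n|:
V_g = 9.81 × 2.41×10⁻⁴ / 1.40×10⁻⁴ = 16.9 m/s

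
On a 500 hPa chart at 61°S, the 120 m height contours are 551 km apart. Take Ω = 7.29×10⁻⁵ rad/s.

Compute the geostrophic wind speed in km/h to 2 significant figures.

60 km/h

Coriolis parameter at 61°S:
f = 2Ω sin φ = 2 × 7.29×10⁻⁵ × sin 61° = 1.28×10⁻⁴ s⁻¹
Height gradient: |∂Z/∂n| = 120 m / 551000 m = 2.18×10⁻⁴
On a pressure surface, geostrophic balance gives V_g = (g/f)|∂Z/∂n|:
V_g = 9.81 × 2.18×10⁻⁴ / 1.28×10⁻⁴ = 16.8 m/s
Converting: 16.8 m/s × 3.6 = 60 km/h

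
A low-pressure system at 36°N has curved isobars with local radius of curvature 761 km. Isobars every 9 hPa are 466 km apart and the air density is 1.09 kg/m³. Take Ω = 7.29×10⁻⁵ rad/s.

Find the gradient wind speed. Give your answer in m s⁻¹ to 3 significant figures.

16.5 m s⁻¹

Coriolis parameter at 36°N:
f = 2Ω sin φ = 2 × 7.29×10⁻⁵ × sin 36° = 8.57×10⁻⁵ s⁻¹
Pressure gradient: |∂P/∂n| = 900 Pa / 466000 m = 1.93×10⁻³ Pa/m
Geostrophic speed: V_g = |∂P/∂n|/(fρ) = 1.93×10⁻³/(8.57×10⁻⁵ × 1.09) = 20.7 m/s
Around a low, centrifugal force acts outward with Coriolis, so pressure-gradient force balances both:
(1/ρ)|∂P/∂n| = fV + V²/R  →  V² + fR·V − fR·V_g = 0
With fR = 8.57×10⁻⁵ × 761×10³ m = 65.2 m/s:
V = [−fR + √((fR)² + 4 fR V_g)]/2 = [−65.2 + √(65.2² + 4×65.2×20.7)]/2 = 16.5 m/s
Subgeostrophic (V < V_g = 20.7 m/s), as expected around a low.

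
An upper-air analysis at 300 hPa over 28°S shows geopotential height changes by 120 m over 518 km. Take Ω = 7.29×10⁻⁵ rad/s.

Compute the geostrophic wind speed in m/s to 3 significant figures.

Coriolis parameter at 28°S:
f = 2Ω sin φ = 2 × 7.29×10⁻⁵ × sin 28° = 6.84×10⁻⁵ s⁻¹
Height gradient: |∂Z/∂n| = 120 m / 518000 m = 2.32×10⁻⁴
On a pressure surface, geostrophic balance gives V_g = (g/f)|∂Z/∂n|:
V_g = 9.81 × 2.32×10⁻⁴ / 6.84×10⁻⁵ = 33.2 m/s

33.2 m/s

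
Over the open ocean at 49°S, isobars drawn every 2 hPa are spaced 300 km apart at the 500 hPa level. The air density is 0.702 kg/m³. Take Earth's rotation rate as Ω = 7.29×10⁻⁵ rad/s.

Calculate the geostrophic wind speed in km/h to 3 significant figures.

Coriolis parameter at 49°S:
f = 2Ω sin φ = 2 × 7.29×10⁻⁵ × sin 49° = 1.10×10⁻⁴ s⁻¹
Pressure gradient: |∂P/∂n| = 200 Pa / 300000 m = 6.67×10⁻⁴ Pa/m
Geostrophic balance (pressure-gradient force = Coriolis force):
V_g = (1/(fρ)) |∂P/∂n| = 6.67×10⁻⁴ / (1.10×10⁻⁴ × 0.702) = 8.63 m/s
Converting: 8.63 m/s × 3.6 = 31.1 km/h

31.1 km/h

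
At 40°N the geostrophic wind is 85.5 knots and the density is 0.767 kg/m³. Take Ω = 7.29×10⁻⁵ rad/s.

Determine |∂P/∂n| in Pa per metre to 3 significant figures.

Coriolis parameter at 40°N:
f = 2Ω sin φ = 2 × 7.29×10⁻⁵ × sin 40° = 9.37×10⁻⁵ s⁻¹
Wind speed in SI: 85.5 knots = 44.0 m/s
Geostrophic balance rearranged: |∂P/∂n| = f ρ V_g
|∂P/∂n| = 9.37×10⁻⁵ × 0.767 × 44.0 = 3.16×10⁻³ Pa/m

3.16×10⁻³ Pa/m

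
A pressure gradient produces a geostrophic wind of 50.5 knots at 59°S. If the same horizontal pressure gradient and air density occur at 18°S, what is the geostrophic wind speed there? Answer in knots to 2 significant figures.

With the same pressure gradient and density, V_g ∝ 1/f ∝ 1/sin φ.
V₂ = V₁ · sin φ₁ / sin φ₂ = 50.5 × sin 59° / sin 18°
V₂ = 50.5 × 0.8572/0.3090 = 140 knots

140 knots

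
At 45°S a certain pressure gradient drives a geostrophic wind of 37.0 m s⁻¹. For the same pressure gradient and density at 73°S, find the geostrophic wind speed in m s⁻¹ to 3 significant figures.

27.4 m s⁻¹

With the same pressure gradient and density, V_g ∝ 1/f ∝ 1/sin φ.
V₂ = V₁ · sin φ₁ / sin φ₂ = 37.0 × sin 45° / sin 73°
V₂ = 37.0 × 0.7071/0.9563 = 27.4 m s⁻¹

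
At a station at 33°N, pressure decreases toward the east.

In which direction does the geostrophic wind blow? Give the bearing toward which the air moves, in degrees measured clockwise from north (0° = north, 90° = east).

180°

The pressure-gradient force points toward the east (bearing 090°).
Geostrophic balance: in the Northern Hemisphere the Coriolis force deflects motion to the right, so the geostrophic wind blows 90° to the right of the pressure-gradient force (low pressure on the left).
Rotating 090° by 90° clockwise gives 180° — the wind blows toward the south.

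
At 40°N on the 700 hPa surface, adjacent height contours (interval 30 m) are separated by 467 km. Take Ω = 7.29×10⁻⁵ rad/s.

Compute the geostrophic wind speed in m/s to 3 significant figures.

6.72 m/s

Coriolis parameter at 40°N:
f = 2Ω sin φ = 2 × 7.29×10⁻⁵ × sin 40° = 9.37×10⁻⁵ s⁻¹
Height gradient: |∂Z/∂n| = 30 m / 467000 m = 6.42×10⁻⁵
On a pressure surface, geostrophic balance gives V_g = (g/f)|∂Z/∂n|:
V_g = 9.81 × 6.42×10⁻⁵ / 9.37×10⁻⁵ = 6.72 m/s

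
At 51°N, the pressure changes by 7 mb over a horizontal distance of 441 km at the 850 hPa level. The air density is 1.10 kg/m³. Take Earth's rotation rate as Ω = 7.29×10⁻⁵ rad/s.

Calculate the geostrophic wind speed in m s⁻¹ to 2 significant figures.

Coriolis parameter at 51°N:
f = 2Ω sin φ = 2 × 7.29×10⁻⁵ × sin 51° = 1.13×10⁻⁴ s⁻¹
Pressure gradient: |∂P/∂n| = 700 Pa / 441000 m = 1.59×10⁻³ Pa/m
Geostrophic balance (pressure-gradient force = Coriolis force):
V_g = (1/(fρ)) |∂P/∂n| = 1.59×10⁻³ / (1.13×10⁻⁴ × 1.10) = 12.7 m/s

13 m s⁻¹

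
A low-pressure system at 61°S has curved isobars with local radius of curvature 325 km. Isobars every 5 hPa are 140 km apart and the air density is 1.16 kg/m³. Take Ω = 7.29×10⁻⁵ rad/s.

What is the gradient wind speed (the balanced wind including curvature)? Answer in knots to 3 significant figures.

33.2 knots

Coriolis parameter at 61°S:
f = 2Ω sin φ = 2 × 7.29×10⁻⁵ × sin 61° = 1.28×10⁻⁴ s⁻¹
Pressure gradient: |∂P/∂n| = 500 Pa / 140000 m = 3.57×10⁻³ Pa/m
Geostrophic speed: V_g = |∂P/∂n|/(fρ) = 3.57×10⁻³/(1.28×10⁻⁴ × 1.16) = 24.1 m/s
Around a low, centrifugal force acts outward with Coriolis, so pressure-gradient force balances both:
(1/ρ)|∂P/∂n| = fV + V²/R  →  V² + fR·V − fR·V_g = 0
With fR = 1.28×10⁻⁴ × 325×10³ m = 41.4 m/s:
V = [−fR + √((fR)² + 4 fR V_g)]/2 = [−41.4 + √(41.4² + 4×41.4×24.1)]/2 = 17.1 m/s
Subgeostrophic (V < V_g = 24.1 m/s), as expected around a low.
Converting: 17.1 m/s × 1.944 = 33.2 knots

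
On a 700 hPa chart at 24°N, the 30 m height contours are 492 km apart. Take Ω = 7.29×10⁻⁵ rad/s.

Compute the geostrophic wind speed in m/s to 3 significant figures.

10.1 m/s

Coriolis parameter at 24°N:
f = 2Ω sin φ = 2 × 7.29×10⁻⁵ × sin 24° = 5.93×10⁻⁵ s⁻¹
Height gradient: |∂Z/∂n| = 30 m / 492000 m = 6.10×10⁻⁵
On a pressure surface, geostrophic balance gives V_g = (g/f)|∂Z/∂n|:
V_g = 9.81 × 6.10×10⁻⁵ / 5.93×10⁻⁵ = 10.1 m/s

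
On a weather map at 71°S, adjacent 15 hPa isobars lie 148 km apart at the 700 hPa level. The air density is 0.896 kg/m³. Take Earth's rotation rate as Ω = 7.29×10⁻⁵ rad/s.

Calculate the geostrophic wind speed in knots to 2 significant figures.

160 knots

Coriolis parameter at 71°S:
f = 2Ω sin φ = 2 × 7.29×10⁻⁵ × sin 71° = 1.38×10⁻⁴ s⁻¹
Pressure gradient: |∂P/∂n| = 1500 Pa / 148000 m = 1.01×10⁻² Pa/m
Geostrophic balance (pressure-gradient force = Coriolis force):
V_g = (1/(fρ)) |∂P/∂n| = 1.01×10⁻² / (1.38×10⁻⁴ × 0.896) = 82.1 m/s
Converting: 82.1 m/s × 1.944 = 160 knots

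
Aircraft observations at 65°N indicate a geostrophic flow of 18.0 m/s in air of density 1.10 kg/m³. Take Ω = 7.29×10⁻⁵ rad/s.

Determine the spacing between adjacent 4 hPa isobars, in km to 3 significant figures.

153 km

Coriolis parameter at 65°N:
f = 2Ω sin φ = 2 × 7.29×10⁻⁵ × sin 65° = 1.32×10⁻⁴ s⁻¹
Geostrophic balance rearranged: |∂P/∂n| = f ρ V_g
|∂P/∂n| = 1.32×10⁻⁴ × 1.10 × 18.0 = 2.62×10⁻³ Pa/m
Isobar spacing: Δn = ΔP/|∂P/∂n| = 400 Pa / 2.62×10⁻³ Pa/m = 152884 m ≈ 153 km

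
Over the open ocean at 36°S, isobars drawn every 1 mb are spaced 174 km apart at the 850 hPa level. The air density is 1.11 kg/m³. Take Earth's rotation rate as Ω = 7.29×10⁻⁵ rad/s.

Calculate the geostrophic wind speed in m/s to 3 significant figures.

6.04 m/s

Coriolis parameter at 36°S:
f = 2Ω sin φ = 2 × 7.29×10⁻⁵ × sin 36° = 8.57×10⁻⁵ s⁻¹
Pressure gradient: |∂P/∂n| = 100 Pa / 174000 m = 5.75×10⁻⁴ Pa/m
Geostrophic balance (pressure-gradient force = Coriolis force):
V_g = (1/(fρ)) |∂P/∂n| = 5.75×10⁻⁴ / (8.57×10⁻⁵ × 1.11) = 6.04 m/s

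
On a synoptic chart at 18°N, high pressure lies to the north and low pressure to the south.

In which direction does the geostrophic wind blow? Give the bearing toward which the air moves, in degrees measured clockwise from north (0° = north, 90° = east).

270°

The pressure-gradient force points toward the south (bearing 180°).
Geostrophic balance: in the Northern Hemisphere the Coriolis force deflects motion to the right, so the geostrophic wind blows 90° to the right of the pressure-gradient force (low pressure on the left).
Rotating 180° by 90° clockwise gives 270° — the wind blows toward the west.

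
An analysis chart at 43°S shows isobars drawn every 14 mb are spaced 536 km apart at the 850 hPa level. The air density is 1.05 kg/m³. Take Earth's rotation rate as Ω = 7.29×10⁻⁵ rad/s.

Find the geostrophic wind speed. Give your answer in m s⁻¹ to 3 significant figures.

25.0 m s⁻¹

Coriolis parameter at 43°S:
f = 2Ω sin φ = 2 × 7.29×10⁻⁵ × sin 43° = 9.94×10⁻⁵ s⁻¹
Pressure gradient: |∂P/∂n| = 1400 Pa / 536000 m = 2.61×10⁻³ Pa/m
Geostrophic balance (pressure-gradient force = Coriolis force):
V_g = (1/(fρ)) |∂P/∂n| = 2.61×10⁻³ / (9.94×10⁻⁵ × 1.05) = 25.0 m/s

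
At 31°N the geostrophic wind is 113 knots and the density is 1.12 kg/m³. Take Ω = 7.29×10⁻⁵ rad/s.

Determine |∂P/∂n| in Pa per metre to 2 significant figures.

4.9×10⁻³ Pa/m

Coriolis parameter at 31°N:
f = 2Ω sin φ = 2 × 7.29×10⁻⁵ × sin 31° = 7.51×10⁻⁵ s⁻¹
Wind speed in SI: 113 knots = 58.1 m/s
Geostrophic balance rearranged: |∂P/∂n| = f ρ V_g
|∂P/∂n| = 7.51×10⁻⁵ × 1.12 × 58.1 = 4.89×10⁻³ Pa/m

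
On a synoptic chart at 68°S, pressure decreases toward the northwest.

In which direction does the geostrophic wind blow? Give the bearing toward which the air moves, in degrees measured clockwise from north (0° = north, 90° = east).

The pressure-gradient force points toward the northwest (bearing 315°).
Geostrophic balance: in the Southern Hemisphere the Coriolis force deflects motion to the left, so the geostrophic wind blows 90° to the left of the pressure-gradient force (low pressure on the right).
Rotating 315° by 90° counterclockwise gives 225° — the wind blows toward the southwest.

225°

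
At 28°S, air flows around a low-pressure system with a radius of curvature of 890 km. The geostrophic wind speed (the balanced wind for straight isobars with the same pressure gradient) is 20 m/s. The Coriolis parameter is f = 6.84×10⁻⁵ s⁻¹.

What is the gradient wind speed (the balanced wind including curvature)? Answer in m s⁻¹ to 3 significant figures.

Around a low, centrifugal force acts outward with Coriolis, so pressure-gradient force balances both:
(1/ρ)|∂P/∂n| = fV + V²/R  →  V² + fR·V − fR·V_g = 0
With fR = 6.84×10⁻⁵ × 890×10³ m = 60.9 m/s:
V = [−fR + √((fR)² + 4 fR V_g)]/2 = [−60.9 + √(60.9² + 4×60.9×20)]/2 = 15.9 m/s
Subgeostrophic (V < V_g = 20 m/s), as expected around a low.

15.9 m s⁻¹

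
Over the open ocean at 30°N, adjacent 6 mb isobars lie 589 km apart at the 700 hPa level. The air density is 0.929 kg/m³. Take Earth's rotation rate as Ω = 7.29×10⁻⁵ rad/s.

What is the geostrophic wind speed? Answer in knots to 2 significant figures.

29 knots

Coriolis parameter at 30°N:
f = 2Ω sin φ = 2 × 7.29×10⁻⁵ × sin 30° = 7.29×10⁻⁵ s⁻¹
Pressure gradient: |∂P/∂n| = 600 Pa / 589000 m = 1.02×10⁻³ Pa/m
Geostrophic balance (pressure-gradient force = Coriolis force):
V_g = (1/(fρ)) |∂P/∂n| = 1.02×10⁻³ / (7.29×10⁻⁵ × 0.929) = 15.0 m/s
Converting: 15.0 m/s × 1.944 = 29 knots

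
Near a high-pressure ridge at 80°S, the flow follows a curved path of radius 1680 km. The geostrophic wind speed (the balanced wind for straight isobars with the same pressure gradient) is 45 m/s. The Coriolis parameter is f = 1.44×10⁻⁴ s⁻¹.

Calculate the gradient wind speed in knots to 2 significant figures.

Around a high, pressure-gradient force acts outward with centrifugal, so Coriolis balances both:
fV = (1/ρ)|∂P/∂n| + V²/R  →  V² − fR·V + fR·V_g = 0
With fR = 1.44×10⁻⁴ × 1680×10³ m = 242 m/s:
V = [fR − √((fR)² − 4 fR V_g)]/2 = [242 − √(242² − 4×242×45)]/2 = 59.8 m/s
Supergeostrophic (V > V_g = 45 m/s), as expected around a high.
Converting: 59.8 m/s × 1.944 = 120 knots

120 knots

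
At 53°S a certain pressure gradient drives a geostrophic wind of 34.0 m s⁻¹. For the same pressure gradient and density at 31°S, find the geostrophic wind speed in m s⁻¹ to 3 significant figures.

With the same pressure gradient and density, V_g ∝ 1/f ∝ 1/sin φ.
V₂ = V₁ · sin φ₁ / sin φ₂ = 34.0 × sin 53° / sin 31°
V₂ = 34.0 × 0.7986/0.5150 = 52.7 m s⁻¹

52.7 m s⁻¹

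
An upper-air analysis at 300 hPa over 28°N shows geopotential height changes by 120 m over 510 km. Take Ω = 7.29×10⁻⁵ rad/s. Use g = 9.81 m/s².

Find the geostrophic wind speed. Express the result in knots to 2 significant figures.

Coriolis parameter at 28°N:
f = 2Ω sin φ = 2 × 7.29×10⁻⁵ × sin 28° = 6.84×10⁻⁵ s⁻¹
Height gradient: |∂Z/∂n| = 120 m / 510000 m = 2.35×10⁻⁴
On a pressure surface, geostrophic balance gives V_g = (g/f)|∂Z/∂n|:
V_g = 9.81 × 2.35×10⁻⁴ / 6.84×10⁻⁵ = 33.7 m/s
Converting: 33.7 m/s × 1.944 = 66 knots

66 knots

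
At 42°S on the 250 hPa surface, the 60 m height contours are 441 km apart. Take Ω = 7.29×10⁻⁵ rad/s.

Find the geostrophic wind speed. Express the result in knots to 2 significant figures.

27 knots

Coriolis parameter at 42°S:
f = 2Ω sin φ = 2 × 7.29×10⁻⁵ × sin 42° = 9.76×10⁻⁵ s⁻¹
Height gradient: |∂Z/∂n| = 60 m / 441000 m = 1.36×10⁻⁴
On a pressure surface, geostrophic balance gives V_g = (g/f)|∂Z/∂n|:
V_g = 9.81 × 1.36×10⁻⁴ / 9.76×10⁻⁵ = 13.7 m/s
Converting: 13.7 m/s × 1.944 = 27 knots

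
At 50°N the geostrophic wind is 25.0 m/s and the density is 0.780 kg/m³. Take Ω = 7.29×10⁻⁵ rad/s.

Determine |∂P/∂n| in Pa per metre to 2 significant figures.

2.2×10⁻³ Pa/m

Coriolis parameter at 50°N:
f = 2Ω sin φ = 2 × 7.29×10⁻⁵ × sin 50° = 1.12×10⁻⁴ s⁻¹
Geostrophic balance rearranged: |∂P/∂n| = f ρ V_g
|∂P/∂n| = 1.12×10⁻⁴ × 0.780 × 25.0 = 2.18×10⁻³ Pa/m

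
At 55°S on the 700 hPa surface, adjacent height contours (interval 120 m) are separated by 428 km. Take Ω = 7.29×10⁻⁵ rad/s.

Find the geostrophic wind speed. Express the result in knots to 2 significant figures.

45 knots

Coriolis parameter at 55°S:
f = 2Ω sin φ = 2 × 7.29×10⁻⁵ × sin 55° = 1.19×10⁻⁴ s⁻¹
Height gradient: |∂Z/∂n| = 120 m / 428000 m = 2.80×10⁻⁴
On a pressure surface, geostrophic balance gives V_g = (g/f)|∂Z/∂n|:
V_g = 9.81 × 2.80×10⁻⁴ / 1.19×10⁻⁴ = 23.0 m/s
Converting: 23.0 m/s × 1.944 = 45 knots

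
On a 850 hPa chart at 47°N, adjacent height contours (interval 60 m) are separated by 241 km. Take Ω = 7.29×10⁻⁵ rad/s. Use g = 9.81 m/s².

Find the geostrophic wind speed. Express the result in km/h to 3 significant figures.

Coriolis parameter at 47°N:
f = 2Ω sin φ = 2 × 7.29×10⁻⁵ × sin 47° = 1.07×10⁻⁴ s⁻¹
Height gradient: |∂Z/∂n| = 60 m / 241000 m = 2.49×10⁻⁴
On a pressure surface, geostrophic balance gives V_g = (g/f)|∂Z/∂n|:
V_g = 9.81 × 2.49×10⁻⁴ / 1.07×10⁻⁴ = 22.9 m/s
Converting: 22.9 m/s × 3.6 = 82.5 km/h

82.5 km/h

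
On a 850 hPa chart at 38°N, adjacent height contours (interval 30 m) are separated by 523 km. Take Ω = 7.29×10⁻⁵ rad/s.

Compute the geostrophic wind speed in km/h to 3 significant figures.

Coriolis parameter at 38°N:
f = 2Ω sin φ = 2 × 7.29×10⁻⁵ × sin 38° = 8.98×10⁻⁵ s⁻¹
Height gradient: |∂Z/∂n| = 30 m / 523000 m = 5.74×10⁻⁵
On a pressure surface, geostrophic balance gives V_g = (g/f)|∂Z/∂n|:
V_g = 9.81 × 5.74×10⁻⁵ / 8.98×10⁻⁵ = 6.27 m/s
Converting: 6.27 m/s × 3.6 = 22.6 km/h

22.6 km/h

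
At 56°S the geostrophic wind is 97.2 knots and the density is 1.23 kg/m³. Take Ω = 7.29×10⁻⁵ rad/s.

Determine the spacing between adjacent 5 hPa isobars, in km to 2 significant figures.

67 km

Coriolis parameter at 56°S:
f = 2Ω sin φ = 2 × 7.29×10⁻⁵ × sin 56° = 1.21×10⁻⁴ s⁻¹
Wind speed in SI: 97.2 knots = 50.0 m/s
Geostrophic balance rearranged: |∂P/∂n| = f ρ V_g
|∂P/∂n| = 1.21×10⁻⁴ × 1.23 × 50.0 = 7.43×10⁻³ Pa/m
Isobar spacing: Δn = ΔP/|∂P/∂n| = 500 Pa / 7.43×10⁻³ Pa/m = 67256 m ≈ 67 km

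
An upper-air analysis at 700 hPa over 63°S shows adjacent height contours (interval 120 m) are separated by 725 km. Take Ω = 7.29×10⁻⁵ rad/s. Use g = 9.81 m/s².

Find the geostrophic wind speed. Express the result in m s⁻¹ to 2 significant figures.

12 m s⁻¹

Coriolis parameter at 63°S:
f = 2Ω sin φ = 2 × 7.29×10⁻⁵ × sin 63° = 1.30×10⁻⁴ s⁻¹
Height gradient: |∂Z/∂n| = 120 m / 725000 m = 1.66×10⁻⁴
On a pressure surface, geostrophic balance gives V_g = (g/f)|∂Z/∂n|:
V_g = 9.81 × 1.66×10⁻⁴ / 1.30×10⁻⁴ = 12.5 m/s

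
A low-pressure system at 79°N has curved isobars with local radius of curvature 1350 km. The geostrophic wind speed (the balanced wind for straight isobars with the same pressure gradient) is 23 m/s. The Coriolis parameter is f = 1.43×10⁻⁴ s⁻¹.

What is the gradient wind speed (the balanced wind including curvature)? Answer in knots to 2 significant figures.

40 knots

Around a low, centrifugal force acts outward with Coriolis, so pressure-gradient force balances both:
(1/ρ)|∂P/∂n| = fV + V²/R  →  V² + fR·V − fR·V_g = 0
With fR = 1.43×10⁻⁴ × 1350×10³ m = 193 m/s:
V = [−fR + √((fR)² + 4 fR V_g)]/2 = [−193 + √(193² + 4×193×23)]/2 = 20.8 m/s
Subgeostrophic (V < V_g = 23 m/s), as expected around a low.
Converting: 20.8 m/s × 1.944 = 40 knots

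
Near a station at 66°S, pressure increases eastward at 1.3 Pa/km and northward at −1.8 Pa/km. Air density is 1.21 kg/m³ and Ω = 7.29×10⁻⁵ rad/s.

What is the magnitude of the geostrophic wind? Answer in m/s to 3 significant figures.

Coriolis parameter at 66°S:
f = 2Ω sin φ = 2 × 7.29×10⁻⁵ × sin 66° = 1.33×10⁻⁴ s⁻¹
In the Southern Hemisphere f is negative: f = −1.33×10⁻⁴ s⁻¹.
Component geostrophic relations (x east, y north):
u_g = −(1/(fρ)) ∂P/∂y,  v_g = (1/(fρ)) ∂P/∂x
u_g = −(−1.8×10⁻³)/(−1.33×10⁻⁴ × 1.21) = −11.2 m/s;  v_g = (1.3×10⁻³)/(−1.33×10⁻⁴ × 1.21) = −8.07 m/s
|V_g| = √(u_g² + v_g²) = 13.8 m/s

13.8 m/s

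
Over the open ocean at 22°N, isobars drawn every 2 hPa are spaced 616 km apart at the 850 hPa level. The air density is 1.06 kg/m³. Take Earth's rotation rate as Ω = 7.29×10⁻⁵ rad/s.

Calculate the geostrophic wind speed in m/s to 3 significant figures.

Coriolis parameter at 22°N:
f = 2Ω sin φ = 2 × 7.29×10⁻⁵ × sin 22° = 5.46×10⁻⁵ s⁻¹
Pressure gradient: |∂P/∂n| = 200 Pa / 616000 m = 3.25×10⁻⁴ Pa/m
Geostrophic balance (pressure-gradient force = Coriolis force):
V_g = (1/(fρ)) |∂P/∂n| = 3.25×10⁻⁴ / (5.46×10⁻⁵ × 1.06) = 5.61 m/s

5.61 m/s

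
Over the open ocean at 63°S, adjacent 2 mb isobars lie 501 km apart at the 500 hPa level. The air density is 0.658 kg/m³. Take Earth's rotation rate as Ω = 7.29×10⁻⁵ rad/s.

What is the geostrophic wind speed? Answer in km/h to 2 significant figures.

17 km/h

Coriolis parameter at 63°S:
f = 2Ω sin φ = 2 × 7.29×10⁻⁵ × sin 63° = 1.30×10⁻⁴ s⁻¹
Pressure gradient: |∂P/∂n| = 200 Pa / 501000 m = 3.99×10⁻⁴ Pa/m
Geostrophic balance (pressure-gradient force = Coriolis force):
V_g = (1/(fρ)) |∂P/∂n| = 3.99×10⁻⁴ / (1.30×10⁻⁴ × 0.658) = 4.67 m/s
Converting: 4.67 m/s × 3.6 = 17 km/h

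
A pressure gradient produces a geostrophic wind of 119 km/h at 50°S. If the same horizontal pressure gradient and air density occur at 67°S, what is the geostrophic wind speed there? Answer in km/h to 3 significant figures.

With the same pressure gradient and density, V_g ∝ 1/f ∝ 1/sin φ.
V₂ = V₁ · sin φ₁ / sin φ₂ = 119 × sin 50° / sin 67°
V₂ = 119 × 0.7660/0.9205 = 99.0 km/h

99.0 km/h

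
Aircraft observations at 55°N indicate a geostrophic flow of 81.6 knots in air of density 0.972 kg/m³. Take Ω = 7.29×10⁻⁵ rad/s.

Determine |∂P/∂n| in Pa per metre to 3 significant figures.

4.87×10⁻³ Pa/m

Coriolis parameter at 55°N:
f = 2Ω sin φ = 2 × 7.29×10⁻⁵ × sin 55° = 1.19×10⁻⁴ s⁻¹
Wind speed in SI: 81.6 knots = 42.0 m/s
Geostrophic balance rearranged: |∂P/∂n| = f ρ V_g
|∂P/∂n| = 1.19×10⁻⁴ × 0.972 × 42.0 = 4.87×10⁻³ Pa/m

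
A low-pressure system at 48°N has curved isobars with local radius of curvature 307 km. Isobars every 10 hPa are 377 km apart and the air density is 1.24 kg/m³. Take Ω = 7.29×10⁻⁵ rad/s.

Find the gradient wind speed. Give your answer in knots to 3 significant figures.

27.1 knots

Coriolis parameter at 48°N:
f = 2Ω sin φ = 2 × 7.29×10⁻⁵ × sin 48° = 1.08×10⁻⁴ s⁻¹
Pressure gradient: |∂P/∂n| = 1000 Pa / 377000 m = 2.65×10⁻³ Pa/m
Geostrophic speed: V_g = |∂P/∂n|/(fρ) = 2.65×10⁻³/(1.08×10⁻⁴ × 1.24) = 19.7 m/s
Around a low, centrifugal force acts outward with Coriolis, so pressure-gradient force balances both:
(1/ρ)|∂P/∂n| = fV + V²/R  →  V² + fR·V − fR·V_g = 0
With fR = 1.08×10⁻⁴ × 307×10³ m = 33.3 m/s:
V = [−fR + √((fR)² + 4 fR V_g)]/2 = [−33.3 + √(33.3² + 4×33.3×19.7)]/2 = 13.9 m/s
Subgeostrophic (V < V_g = 19.7 m/s), as expected around a low.
Converting: 13.9 m/s × 1.944 = 27.1 knots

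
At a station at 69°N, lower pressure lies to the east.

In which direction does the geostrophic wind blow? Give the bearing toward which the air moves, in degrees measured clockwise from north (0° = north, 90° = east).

180°

The pressure-gradient force points toward the east (bearing 090°).
Geostrophic balance: in the Northern Hemisphere the Coriolis force deflects motion to the right, so the geostrophic wind blows 90° to the right of the pressure-gradient force (low pressure on the left).
Rotating 090° by 90° clockwise gives 180° — the wind blows toward the south.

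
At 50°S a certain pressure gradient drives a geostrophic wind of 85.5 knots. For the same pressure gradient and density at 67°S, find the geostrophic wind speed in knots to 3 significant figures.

71.2 knots

With the same pressure gradient and density, V_g ∝ 1/f ∝ 1/sin φ.
V₂ = V₁ · sin φ₁ / sin φ₂ = 85.5 × sin 50° / sin 67°
V₂ = 85.5 × 0.7660/0.9205 = 71.2 knots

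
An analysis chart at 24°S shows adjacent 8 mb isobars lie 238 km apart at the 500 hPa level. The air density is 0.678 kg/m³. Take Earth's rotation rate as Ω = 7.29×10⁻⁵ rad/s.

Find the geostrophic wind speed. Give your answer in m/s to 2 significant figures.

84 m/s

Coriolis parameter at 24°S:
f = 2Ω sin φ = 2 × 7.29×10⁻⁵ × sin 24° = 5.93×10⁻⁵ s⁻¹
Pressure gradient: |∂P/∂n| = 800 Pa / 238000 m = 3.36×10⁻³ Pa/m
Geostrophic balance (pressure-gradient force = Coriolis force):
V_g = (1/(fρ)) |∂P/∂n| = 3.36×10⁻³ / (5.93×10⁻⁵ × 0.678) = 83.6 m/s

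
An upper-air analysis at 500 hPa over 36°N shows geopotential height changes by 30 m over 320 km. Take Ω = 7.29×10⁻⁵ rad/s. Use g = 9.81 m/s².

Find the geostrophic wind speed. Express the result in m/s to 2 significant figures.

Coriolis parameter at 36°N:
f = 2Ω sin φ = 2 × 7.29×10⁻⁵ × sin 36° = 8.57×10⁻⁵ s⁻¹
Height gradient: |∂Z/∂n| = 30 m / 320000 m = 9.38×10⁻⁵
On a pressure surface, geostrophic balance gives V_g = (g/f)|∂Z/∂n|:
V_g = 9.81 × 9.38×10⁻⁵ / 8.57×10⁻⁵ = 10.7 m/s

11 m/s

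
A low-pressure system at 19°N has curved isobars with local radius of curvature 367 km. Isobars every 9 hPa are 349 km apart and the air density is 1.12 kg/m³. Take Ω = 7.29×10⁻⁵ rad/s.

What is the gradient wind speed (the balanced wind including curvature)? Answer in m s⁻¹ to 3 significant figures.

Coriolis parameter at 19°N:
f = 2Ω sin φ = 2 × 7.29×10⁻⁵ × sin 19° = 4.75×10⁻⁵ s⁻¹
Pressure gradient: |∂P/∂n| = 900 Pa / 349000 m = 2.58×10⁻³ Pa/m
Geostrophic speed: V_g = |∂P/∂n|/(fρ) = 2.58×10⁻³/(4.75×10⁻⁵ × 1.12) = 48.5 m/s
Around a low, centrifugal force acts outward with Coriolis, so pressure-gradient force balances both:
(1/ρ)|∂P/∂n| = fV + V²/R  →  V² + fR·V − fR·V_g = 0
With fR = 4.75×10⁻⁵ × 367×10³ m = 17.4 m/s:
V = [−fR + √((fR)² + 4 fR V_g)]/2 = [−17.4 + √(17.4² + 4×17.4×48.5)]/2 = 21.6 m/s
Subgeostrophic (V < V_g = 48.5 m/s), as expected around a low.

21.6 m s⁻¹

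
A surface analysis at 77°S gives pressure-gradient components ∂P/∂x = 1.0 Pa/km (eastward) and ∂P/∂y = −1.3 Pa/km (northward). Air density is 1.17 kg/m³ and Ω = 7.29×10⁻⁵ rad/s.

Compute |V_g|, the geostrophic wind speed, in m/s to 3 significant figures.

9.87 m/s

Coriolis parameter at 77°S:
f = 2Ω sin φ = 2 × 7.29×10⁻⁵ × sin 77° = 1.42×10⁻⁴ s⁻¹
In the Southern Hemisphere f is negative: f = −1.42×10⁻⁴ s⁻¹.
Component geostrophic relations (x east, y north):
u_g = −(1/(fρ)) ∂P/∂y,  v_g = (1/(fρ)) ∂P/∂x
u_g = −(−1.3×10⁻³)/(−1.42×10⁻⁴ × 1.17) = −7.82 m/s;  v_g = (1.0×10⁻³)/(−1.42×10⁻⁴ × 1.17) = −6.02 m/s
|V_g| = √(u_g² + v_g²) = 9.87 m/s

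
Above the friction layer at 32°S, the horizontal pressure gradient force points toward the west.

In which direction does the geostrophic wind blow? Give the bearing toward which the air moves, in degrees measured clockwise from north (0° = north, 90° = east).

180°

The pressure-gradient force points toward the west (bearing 270°).
Geostrophic balance: in the Southern Hemisphere the Coriolis force deflects motion to the left, so the geostrophic wind blows 90° to the left of the pressure-gradient force (low pressure on the right).
Rotating 270° by 90° counterclockwise gives 180° — the wind blows toward the south.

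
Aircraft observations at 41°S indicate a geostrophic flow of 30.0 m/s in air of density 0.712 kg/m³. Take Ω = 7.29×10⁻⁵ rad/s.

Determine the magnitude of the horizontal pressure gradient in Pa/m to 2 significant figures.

2.0×10⁻³ Pa/m

Coriolis parameter at 41°S:
f = 2Ω sin φ = 2 × 7.29×10⁻⁵ × sin 41° = 9.57×10⁻⁵ s⁻¹
Geostrophic balance rearranged: |∂P/∂n| = f ρ V_g
|∂P/∂n| = 9.57×10⁻⁵ × 0.712 × 30.0 = 2.04×10⁻³ Pa/m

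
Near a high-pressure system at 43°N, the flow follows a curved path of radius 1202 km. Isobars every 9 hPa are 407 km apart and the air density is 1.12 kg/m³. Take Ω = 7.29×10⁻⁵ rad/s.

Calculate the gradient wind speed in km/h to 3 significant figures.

Coriolis parameter at 43°N:
f = 2Ω sin φ = 2 × 7.29×10⁻⁵ × sin 43° = 9.94×10⁻⁵ s⁻¹
Pressure gradient: |∂P/∂n| = 900 Pa / 407000 m = 2.21×10⁻³ Pa/m
Geostrophic speed: V_g = |∂P/∂n|/(fρ) = 2.21×10⁻³/(9.94×10⁻⁵ × 1.12) = 19.9 m/s
Around a high, pressure-gradient force acts outward with centrifugal, so Coriolis balances both:
fV = (1/ρ)|∂P/∂n| + V²/R  →  V² − fR·V + fR·V_g = 0
With fR = 9.94×10⁻⁵ × 1202×10³ m = 120 m/s:
V = [fR − √((fR)² − 4 fR V_g)]/2 = [120 − √(120² − 4×120×19.9)]/2 = 25.1 m/s
Supergeostrophic (V > V_g = 19.9 m/s), as expected around a high.
Converting: 25.1 m/s × 3.6 = 90.5 km/h

90.5 km/h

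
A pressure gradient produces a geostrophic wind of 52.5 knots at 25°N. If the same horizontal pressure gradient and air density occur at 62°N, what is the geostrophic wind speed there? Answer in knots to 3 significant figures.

With the same pressure gradient and density, V_g ∝ 1/f ∝ 1/sin φ.
V₂ = V₁ · sin φ₁ / sin φ₂ = 52.5 × sin 25° / sin 62°
V₂ = 52.5 × 0.4226/0.8829 = 25.1 knots

25.1 knots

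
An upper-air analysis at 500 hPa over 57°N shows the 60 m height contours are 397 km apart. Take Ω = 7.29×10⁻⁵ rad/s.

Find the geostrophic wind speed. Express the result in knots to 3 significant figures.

Coriolis parameter at 57°N:
f = 2Ω sin φ = 2 × 7.29×10⁻⁵ × sin 57° = 1.22×10⁻⁴ s⁻¹
Height gradient: |∂Z/∂n| = 60 m / 397000 m = 1.51×10⁻⁴
On a pressure surface, geostrophic balance gives V_g = (g/f)|∂Z/∂n|:
V_g = 9.81 × 1.51×10⁻⁴ / 1.22×10⁻⁴ = 12.1 m/s
Converting: 12.1 m/s × 1.944 = 23.6 knots

23.6 knots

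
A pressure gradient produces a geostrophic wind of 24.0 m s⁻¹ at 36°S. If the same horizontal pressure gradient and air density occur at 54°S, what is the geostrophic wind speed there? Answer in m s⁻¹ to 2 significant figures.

With the same pressure gradient and density, V_g ∝ 1/f ∝ 1/sin φ.
V₂ = V₁ · sin φ₁ / sin φ₂ = 24.0 × sin 36° / sin 54°
V₂ = 24.0 × 0.5878/0.8090 = 17 m s⁻¹

17 m s⁻¹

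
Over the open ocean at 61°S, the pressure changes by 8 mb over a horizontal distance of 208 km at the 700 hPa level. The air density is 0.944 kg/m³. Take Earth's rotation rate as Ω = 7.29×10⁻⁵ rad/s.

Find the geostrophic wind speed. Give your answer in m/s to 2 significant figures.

32 m/s

Coriolis parameter at 61°S:
f = 2Ω sin φ = 2 × 7.29×10⁻⁵ × sin 61° = 1.28×10⁻⁴ s⁻¹
Pressure gradient: |∂P/∂n| = 800 Pa / 208000 m = 3.85×10⁻³ Pa/m
Geostrophic balance (pressure-gradient force = Coriolis force):
V_g = (1/(fρ)) |∂P/∂n| = 3.85×10⁻³ / (1.28×10⁻⁴ × 0.944) = 32.0 m/s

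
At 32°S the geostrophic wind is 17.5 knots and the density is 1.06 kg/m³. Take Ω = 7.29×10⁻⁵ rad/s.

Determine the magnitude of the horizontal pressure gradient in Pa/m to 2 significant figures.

Coriolis parameter at 32°S:
f = 2Ω sin φ = 2 × 7.29×10⁻⁵ × sin 32° = 7.73×10⁻⁵ s⁻¹
Wind speed in SI: 17.5 knots = 9.00 m/s
Geostrophic balance rearranged: |∂P/∂n| = f ρ V_g
|∂P/∂n| = 7.73×10⁻⁵ × 1.06 × 9.00 = 7.37×10⁻⁴ Pa/m

7.4×10⁻⁴ Pa/m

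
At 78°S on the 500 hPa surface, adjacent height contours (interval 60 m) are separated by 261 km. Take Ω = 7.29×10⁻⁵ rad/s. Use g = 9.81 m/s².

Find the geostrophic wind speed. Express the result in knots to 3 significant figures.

30.7 knots

Coriolis parameter at 78°S:
f = 2Ω sin φ = 2 × 7.29×10⁻⁵ × sin 78° = 1.43×10⁻⁴ s⁻¹
Height gradient: |∂Z/∂n| = 60 m / 261000 m = 2.30×10⁻⁴
On a pressure surface, geostrophic balance gives V_g = (g/f)|∂Z/∂n|:
V_g = 9.81 × 2.30×10⁻⁴ / 1.43×10⁻⁴ = 15.8 m/s
Converting: 15.8 m/s × 1.944 = 30.7 knots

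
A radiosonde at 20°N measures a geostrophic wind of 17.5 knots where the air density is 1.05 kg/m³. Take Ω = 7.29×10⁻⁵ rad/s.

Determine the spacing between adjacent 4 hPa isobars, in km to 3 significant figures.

849 km

Coriolis parameter at 20°N:
f = 2Ω sin φ = 2 × 7.29×10⁻⁵ × sin 20° = 4.99×10⁻⁵ s⁻¹
Wind speed in SI: 17.5 knots = 9.00 m/s
Geostrophic balance rearranged: |∂P/∂n| = f ρ V_g
|∂P/∂n| = 4.99×10⁻⁵ × 1.05 × 9.00 = 4.71×10⁻⁴ Pa/m
Isobar spacing: Δn = ΔP/|∂P/∂n| = 400 Pa / 4.71×10⁻⁴ Pa/m = 848565 m ≈ 849 km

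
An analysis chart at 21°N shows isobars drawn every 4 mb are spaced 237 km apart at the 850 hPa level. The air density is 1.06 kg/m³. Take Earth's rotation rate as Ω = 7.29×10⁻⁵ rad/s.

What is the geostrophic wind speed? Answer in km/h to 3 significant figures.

Coriolis parameter at 21°N:
f = 2Ω sin φ = 2 × 7.29×10⁻⁵ × sin 21° = 5.23×10⁻⁵ s⁻¹
Pressure gradient: |∂P/∂n| = 400 Pa / 237000 m = 1.69×10⁻³ Pa/m
Geostrophic balance (pressure-gradient force = Coriolis force):
V_g = (1/(fρ)) |∂P/∂n| = 1.69×10⁻³ / (5.23×10⁻⁵ × 1.06) = 30.5 m/s
Converting: 30.5 m/s × 3.6 = 110 km/h

110 km/h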